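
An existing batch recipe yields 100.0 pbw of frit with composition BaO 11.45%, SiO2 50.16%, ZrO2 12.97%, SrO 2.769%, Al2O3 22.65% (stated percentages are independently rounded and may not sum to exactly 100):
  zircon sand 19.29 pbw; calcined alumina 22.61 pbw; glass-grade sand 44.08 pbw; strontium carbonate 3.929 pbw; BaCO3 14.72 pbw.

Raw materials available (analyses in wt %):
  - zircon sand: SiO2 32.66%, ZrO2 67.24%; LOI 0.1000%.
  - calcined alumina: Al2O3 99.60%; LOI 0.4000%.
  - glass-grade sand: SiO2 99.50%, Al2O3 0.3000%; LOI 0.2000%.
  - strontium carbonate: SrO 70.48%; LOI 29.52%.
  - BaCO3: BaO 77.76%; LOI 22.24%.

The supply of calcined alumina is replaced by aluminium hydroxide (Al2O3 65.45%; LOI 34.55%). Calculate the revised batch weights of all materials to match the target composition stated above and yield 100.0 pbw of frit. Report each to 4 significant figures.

Revised batch per 100.0 pbw frit:
  zircon sand: 19.29 pbw
  aluminium hydroxide: 34.40 pbw
  glass-grade sand: 44.08 pbw
  strontium carbonate: 3.929 pbw
  BaCO3: 14.72 pbw
Total batch = 116.4 pbw; LOI loss = 16.43 pbw

In-progress results are displayed rounded to four significant figures in the printout. All arithmetic keeps full precision at each step — every reported figure includes exactly one rounding; the derived quantities, including yield, the five compositions, glass mass, totals, ignition loss, are re-derived from the weighed amounts on 100.0 pbw of glass in full float precision as they appear in question or answer.
Target oxide masses per 100.0 pbw frit:
  BaO: 11.45% × 100.0 = 11.45 pbw
  SiO2: 50.16% × 100.0 = 50.16 pbw
  ZrO2: 12.97% × 100.0 = 12.97 pbw
  SrO: 2.769% × 100.0 = 2.769 pbw
  Al2O3: 22.65% × 100.0 = 22.65 pbw
Sums-versus-targets review working from each reported weight, against the basis in use (delivered sums recover each target given rounding of the digits):
  BaO: 14.72·0.7776 = 11.45 pbw (target 11.45 pbw)
  SiO2: 19.29·0.3266 + 44.08·0.9950 = 50.16 pbw (target 50.16 pbw)
  ZrO2: 19.29·0.6724 = 12.97 pbw (target 12.97 pbw)
  SrO: 3.929·0.7048 = 2.769 pbw (target 2.769 pbw)
  Al2O3: 34.40·0.6545 + 44.08·0.003000 = 22.65 pbw (target 22.65 pbw)
Glass-mass sanity pass: Σ batch − LOI loss = 99.99 pbw (per-oxide target masses sum to 100.0 pbw; the stated basis being 100.0 pbw — differing by rounding only).
Batch total: Σ batch = 116.4 pbw; the LOI term Σ batch·LOI equals 16.43 pbw; glass ÷ batch gives a yield of 85.89%.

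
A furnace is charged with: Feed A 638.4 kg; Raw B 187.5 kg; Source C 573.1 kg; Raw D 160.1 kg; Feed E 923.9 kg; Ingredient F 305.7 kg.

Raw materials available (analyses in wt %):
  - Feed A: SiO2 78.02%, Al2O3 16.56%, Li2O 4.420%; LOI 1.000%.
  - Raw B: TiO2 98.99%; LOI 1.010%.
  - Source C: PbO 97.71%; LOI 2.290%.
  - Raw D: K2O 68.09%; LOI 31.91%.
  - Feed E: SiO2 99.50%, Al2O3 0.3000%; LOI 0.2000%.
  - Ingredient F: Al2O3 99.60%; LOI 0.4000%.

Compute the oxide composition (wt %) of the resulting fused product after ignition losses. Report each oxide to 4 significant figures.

All arithmetic runs at full precision at each step — mid-chain values are rounded to four significant digits as shown; each reported result sees exactly one rounding; all derived quantities are recomputed from the batch weights for 2713 kg of glass at exact precision (glass mass, the yield, LOI, totals, six oxide percentages), as quoted within question or answer.
Mass of each oxide from the mix:
  TiO2: 187.5·0.9899 = 185.6 kg
  PbO: 573.1·0.9771 = 560.0 kg
  K2O: 160.1·0.6809 = 109.0 kg
  SiO2: 638.4·0.7802 + 923.9·0.9950 = 1417 kg
  Al2O3: 638.4·0.1656 + 923.9·0.003000 + 305.7·0.9960 = 413.0 kg
  Li2O: 638.4·0.04420 = 28.22 kg
LOI: 638.4·0.01000 + 187.5·0.01010 + 573.1·0.02290 + 160.1·0.3191 + 923.9·0.002000 + 305.7·0.004000 = 75.56 kg
batch − LOI leaves glass = 2789 − 75.56 = 2713 kg (consistent with Σ oxide mass)
wt % = 100 × oxide mass / glass mass

Glass mass = 2713 kg (batch 2789 − LOI 75.56).
Composition: TiO2 6.841%, PbO 20.64%, K2O 4.018%, SiO2 52.24%, Al2O3 15.22%, Li2O 1.040%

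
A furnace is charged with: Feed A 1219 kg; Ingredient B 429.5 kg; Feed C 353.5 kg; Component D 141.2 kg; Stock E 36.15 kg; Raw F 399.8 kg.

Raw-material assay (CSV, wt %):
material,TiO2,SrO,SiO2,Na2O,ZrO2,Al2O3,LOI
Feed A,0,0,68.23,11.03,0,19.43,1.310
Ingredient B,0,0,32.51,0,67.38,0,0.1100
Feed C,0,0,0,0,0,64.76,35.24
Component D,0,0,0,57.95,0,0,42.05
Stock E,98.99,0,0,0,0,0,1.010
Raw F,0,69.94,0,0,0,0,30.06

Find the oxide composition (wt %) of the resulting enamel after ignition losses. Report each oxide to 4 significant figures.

Glass mass = 2258 kg (batch 2579 − LOI 320.9).
Composition: TiO2 1.585%, SrO 12.38%, SiO2 43.01%, Na2O 9.578%, ZrO2 12.82%, Al2O3 20.63%

Values along the way are printed rounded to 4 significant digits within the worked lines; exact precision is carried at all times. Each reported number is rounded only once — all derived quantities, which include glass mass, the six compositions, totals, yield, LOI, are carried in full precision, as written in the problem or the answer, from the batch weights per 2258 kg of glass.
What the batch supplies per oxide:
  TiO2: 36.15·0.9899 = 35.78 kg
  SrO: 399.8·0.6994 = 279.6 kg
  SiO2: 1219·0.6823 + 429.5·0.3251 = 971.4 kg
  Na2O: 1219·0.1103 + 141.2·0.5795 = 216.3 kg
  ZrO2: 429.5·0.6738 = 289.4 kg
  Al2O3: 1219·0.1943 + 353.5·0.6476 = 465.8 kg
LOI: 1219·0.01310 + 429.5·0.001100 + 353.5·0.3524 + 141.2·0.4205 + 36.15·0.01010 + 399.8·0.3006 = 320.9 kg
batch − LOI leaves glass = 2579 − 320.9 = 2258 kg (the oxide masses sum to this)
wt % = oxide mass / glass mass × 100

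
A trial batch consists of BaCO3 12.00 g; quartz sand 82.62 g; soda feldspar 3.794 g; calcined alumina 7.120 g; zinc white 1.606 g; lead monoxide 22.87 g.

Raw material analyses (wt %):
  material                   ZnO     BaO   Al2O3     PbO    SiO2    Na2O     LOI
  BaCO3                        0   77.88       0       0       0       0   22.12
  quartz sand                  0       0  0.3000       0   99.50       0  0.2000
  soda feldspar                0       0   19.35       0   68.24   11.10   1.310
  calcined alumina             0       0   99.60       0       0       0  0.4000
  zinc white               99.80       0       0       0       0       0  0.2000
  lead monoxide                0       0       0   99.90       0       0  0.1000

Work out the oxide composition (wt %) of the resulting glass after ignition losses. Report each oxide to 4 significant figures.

Glass mass = 127.1 g (batch 130.0 − LOI 2.924).
Composition: ZnO 1.261%, BaO 7.354%, Al2O3 6.353%, PbO 17.98%, SiO2 66.72%, Na2O 0.3314%

The whole derivation holds full float precision at every stage — the intermediate values are printed with 4-significant-digit rounding at each printed step; exactly one rounding is applied to each reported value; the derived quantities (glass mass, the yield, the totals, LOI, the six compositions) are recomputed from the weighed amounts at 127.1 g of glass in exact precision exactly as printed in either problem or answer.
Oxide-by-oxide delivered mass:
  ZnO: 1.606·0.9980 = 1.603 g
  BaO: 12.00·0.7788 = 9.346 g
  Al2O3: 82.62·0.003000 + 3.794·0.1935 + 7.120·0.9960 = 8.074 g
  PbO: 22.87·0.9990 = 22.85 g
  SiO2: 82.62·0.9950 + 3.794·0.6824 = 84.80 g
  Na2O: 3.794·0.1110 = 0.4211 g
LOI: 12.00·0.2212 + 82.62·0.002000 + 3.794·0.01310 + 7.120·0.004000 + 1.606·0.002000 + 22.87·0.001000 = 2.924 g
batch − LOI leaves glass = 130.0 − 2.924 = 127.1 g (matching Σ of the oxides)
percent by weight: oxide/glass ×100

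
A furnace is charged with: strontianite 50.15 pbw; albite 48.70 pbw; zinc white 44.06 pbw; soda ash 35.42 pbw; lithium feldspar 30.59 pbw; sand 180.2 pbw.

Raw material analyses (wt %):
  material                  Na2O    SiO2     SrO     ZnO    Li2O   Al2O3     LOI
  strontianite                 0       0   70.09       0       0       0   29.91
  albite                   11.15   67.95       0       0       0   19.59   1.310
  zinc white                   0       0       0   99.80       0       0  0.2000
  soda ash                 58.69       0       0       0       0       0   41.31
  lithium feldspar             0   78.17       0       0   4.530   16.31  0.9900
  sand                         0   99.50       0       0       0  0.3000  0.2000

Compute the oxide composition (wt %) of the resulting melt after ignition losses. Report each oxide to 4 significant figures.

In-progress results are printed (rounded to four significant digits) across the worked steps; the working math runs at full float precision end to end; exactly one rounding lands on every reported figure; derived quantities (totals, the yield, six oxide percentages, ignition loss, net glass mass) are computed starting from the weights at 358.1 pbw of glass in full float precision, as they appear in question or answer.
Delivered oxide masses:
  Na2O: 48.70·0.1115 + 35.42·0.5869 = 26.22 pbw
  SiO2: 48.70·0.6795 + 30.59·0.7817 + 180.2·0.9950 = 236.3 pbw
  SrO: 50.15·0.7009 = 35.15 pbw
  ZnO: 44.06·0.9980 = 43.97 pbw
  Li2O: 30.59·0.04530 = 1.386 pbw
  Al2O3: 48.70·0.1959 + 30.59·0.1631 + 180.2·0.003000 = 15.07 pbw
LOI: 50.15·0.2991 + 48.70·0.01310 + 44.06·0.002000 + 35.42·0.4131 + 30.59·0.009900 + 180.2·0.002000 = 31.02 pbw
Net of LOI, the glass mass = 389.1 − 31.02 = 358.1 pbw (= Σ oxide masses)
percent share: oxide ÷ glass, ×100

Glass mass = 358.1 pbw (batch 389.1 − LOI 31.02).
Composition: Na2O 7.321%, SiO2 65.99%, SrO 9.816%, ZnO 12.28%, Li2O 0.3870%, Al2O3 4.208%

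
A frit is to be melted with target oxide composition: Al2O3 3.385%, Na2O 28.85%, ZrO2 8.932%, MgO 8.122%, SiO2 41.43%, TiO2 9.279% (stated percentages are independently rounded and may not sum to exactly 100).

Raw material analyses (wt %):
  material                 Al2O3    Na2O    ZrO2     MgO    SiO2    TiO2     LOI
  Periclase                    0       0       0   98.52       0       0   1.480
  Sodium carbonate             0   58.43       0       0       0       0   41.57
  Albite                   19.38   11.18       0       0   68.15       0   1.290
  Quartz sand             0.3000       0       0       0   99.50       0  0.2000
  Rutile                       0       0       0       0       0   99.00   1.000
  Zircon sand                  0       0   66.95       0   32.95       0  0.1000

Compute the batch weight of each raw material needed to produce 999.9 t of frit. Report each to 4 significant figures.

The whole derivation runs at full precision end to end; in-progress results are shown rounded to 4 significant digits as written. Exactly one rounding lands on each reported number. All derived quantities, which include LOI, the yield, six oxide percentages, totals, glass mass, are recomputed in full precision, as given in either problem or answer, starting from the weights on 999.9 t of glass.
Target oxide masses per 999.9 t frit:
  Al2O3: 3.385% × 999.9 = 33.85 t
  Na2O: 28.85% × 999.9 = 288.5 t
  ZrO2: 8.932% × 999.9 = 89.31 t
  MgO: 8.122% × 999.9 = 81.21 t
  SiO2: 41.43% × 999.9 = 414.3 t
  TiO2: 9.279% × 999.9 = 92.78 t
Verifying the oxide balance using the reported weights, versus the basis set out (sum by sum, the targets are met given rounding of the digits):
  Al2O3: 170.7·0.1938 + 255.3·0.003000 = 33.85 t (target 33.85 t)
  Na2O: 461.0·0.5843 + 170.7·0.1118 = 288.4 t (target 288.5 t)
  ZrO2: 133.4·0.6695 = 89.31 t (target 89.31 t)
  MgO: 82.43·0.9852 = 81.21 t (target 81.21 t)
  SiO2: 170.7·0.6815 + 255.3·0.9950 + 133.4·0.3295 = 414.3 t (target 414.3 t)
  TiO2: 93.72·0.9900 = 92.78 t (target 92.78 t)
Glass mass check: Σ batch − LOI loss = 999.9 t (the targets, summed, come to 999.9 t; versus the stated basis of 999.9 t — gaps are rounding artifacts).
Batch grand total — Σ batch = 1197 t; loss to ignition Σ batch·LOI = 196.6 t; the yield ratio, glass ÷ batch: 83.57%.

Batch per 999.9 t frit:
  Periclase: 82.43 t
  Sodium carbonate: 461.0 t
  Albite: 170.7 t
  Quartz sand: 255.3 t
  Rutile: 93.72 t
  Zircon sand: 133.4 t
Total batch = 1197 t; LOI loss = 196.6 t; yield = 83.57%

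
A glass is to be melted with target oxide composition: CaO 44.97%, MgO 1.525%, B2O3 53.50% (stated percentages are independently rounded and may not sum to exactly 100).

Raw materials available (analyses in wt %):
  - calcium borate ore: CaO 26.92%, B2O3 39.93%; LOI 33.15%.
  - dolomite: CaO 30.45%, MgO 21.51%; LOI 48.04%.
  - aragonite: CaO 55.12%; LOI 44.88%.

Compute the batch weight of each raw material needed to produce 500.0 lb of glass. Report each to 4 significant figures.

The intermediate values appear (rounded to 4 significant digits) across the worked steps — all arithmetic runs at full float precision all the way through — a single rounding finalizes each reported number; derived quantities (the three compositions, the yield, the totals, ignition loss, glass mass) are carried from the weighed amounts on 500.0 lb of glass at exact precision as given in either problem or answer.
Oxide-by-oxide targets in 500.0 lb glass:
  CaO: 44.97% × 500.0 = 224.8 lb
  MgO: 1.525% × 500.0 = 7.625 lb
  B2O3: 53.50% × 500.0 = 267.5 lb
Oxide-by-oxide audit from the weights as reported, for the quoted basis mass (delivered sums recover each target net of answer rounding effects):
  CaO: 669.9·0.2692 + 35.45·0.3045 + 61.16·0.5512 = 224.8 lb (target 224.8 lb)
  MgO: 35.45·0.2151 = 7.625 lb (target 7.625 lb)
  B2O3: 669.9·0.3993 = 267.5 lb (target 267.5 lb)
Glass-mass bookkeeping: whole batch net of LOI = 500.0 lb (the Σ of target masses is 500.0 lb; the stated basis being 500.0 lb — deltas are rounding alone).
Adding the batch up: Σ batch = 766.5 lb; loss to ignition Σ batch·LOI = 266.6 lb; glass ÷ batch gives a yield of 65.23%.

Batch per 500.0 lb glass:
  calcium borate ore: 669.9 lb
  dolomite: 35.45 lb
  aragonite: 61.16 lb
Total batch = 766.5 lb; LOI loss = 266.6 lb; yield = 65.23%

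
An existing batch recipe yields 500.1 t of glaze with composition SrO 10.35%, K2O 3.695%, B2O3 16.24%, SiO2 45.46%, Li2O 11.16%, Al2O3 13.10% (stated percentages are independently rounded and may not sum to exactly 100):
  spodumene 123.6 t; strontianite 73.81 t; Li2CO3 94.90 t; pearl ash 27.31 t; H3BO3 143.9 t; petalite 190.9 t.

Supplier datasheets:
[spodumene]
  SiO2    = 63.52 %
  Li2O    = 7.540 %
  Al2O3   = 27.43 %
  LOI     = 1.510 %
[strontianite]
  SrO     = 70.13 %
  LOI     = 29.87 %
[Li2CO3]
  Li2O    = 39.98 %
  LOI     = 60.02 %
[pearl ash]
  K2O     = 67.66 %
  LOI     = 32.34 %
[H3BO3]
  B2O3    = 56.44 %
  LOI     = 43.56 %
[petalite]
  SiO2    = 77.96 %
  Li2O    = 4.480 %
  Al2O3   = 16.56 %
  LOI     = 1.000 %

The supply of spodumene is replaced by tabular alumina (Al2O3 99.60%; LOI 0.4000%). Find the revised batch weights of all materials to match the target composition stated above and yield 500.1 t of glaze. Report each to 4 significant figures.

Revised batch per 500.1 t glaze:
  tabular alumina: 17.29 t
  strontianite: 73.81 t
  Li2CO3: 106.9 t
  pearl ash: 27.31 t
  H3BO3: 143.9 t
  petalite: 291.6 t
Total batch = 660.8 t; LOI loss = 160.7 t

Values along the way are displayed rounded to 4 significant figures across the worked steps. Each numeric step carries full precision end to end — a single rounding produces each reported value; derived quantities (the yield, glass mass, ignition loss, six oxide percentages, the totals) are rebuilt at exact precision starting from the weights for 500.1 t of glass, as quoted within the question or the answer.
Oxide-by-oxide targets in 500.1 t glaze:
  SrO: 10.35% × 500.1 = 51.76 t
  K2O: 3.695% × 500.1 = 18.48 t
  B2O3: 16.24% × 500.1 = 81.22 t
  SiO2: 45.46% × 500.1 = 227.3 t
  Li2O: 11.16% × 500.1 = 55.81 t
  Al2O3: 13.10% × 500.1 = 65.51 t
Balance tally, oxide-wise, working from each reported weight, at the basis given (sum by sum, the targets are met inside rounding margins):
  SrO: 73.81·0.7013 = 51.76 t (target 51.76 t)
  K2O: 27.31·0.6766 = 18.48 t (target 18.48 t)
  B2O3: 143.9·0.5644 = 81.22 t (target 81.22 t)
  SiO2: 291.6·0.7796 = 227.3 t (target 227.3 t)
  Li2O: 106.9·0.3998 + 291.6·0.04480 = 55.80 t (target 55.81 t)
  Al2O3: 17.29·0.9960 + 291.6·0.1656 = 65.51 t (target 65.51 t)
Glass-mass sanity pass: total charge less LOI = 500.1 t (targets for the oxides total 500.1 t; basis as stated: 500.1 t — deltas are rounding alone).
Adding the batch up: Σ batch = 660.8 t; Σ batch·LOI gives LOI loss = 160.7 t; yield, glass over the total, = 75.68%.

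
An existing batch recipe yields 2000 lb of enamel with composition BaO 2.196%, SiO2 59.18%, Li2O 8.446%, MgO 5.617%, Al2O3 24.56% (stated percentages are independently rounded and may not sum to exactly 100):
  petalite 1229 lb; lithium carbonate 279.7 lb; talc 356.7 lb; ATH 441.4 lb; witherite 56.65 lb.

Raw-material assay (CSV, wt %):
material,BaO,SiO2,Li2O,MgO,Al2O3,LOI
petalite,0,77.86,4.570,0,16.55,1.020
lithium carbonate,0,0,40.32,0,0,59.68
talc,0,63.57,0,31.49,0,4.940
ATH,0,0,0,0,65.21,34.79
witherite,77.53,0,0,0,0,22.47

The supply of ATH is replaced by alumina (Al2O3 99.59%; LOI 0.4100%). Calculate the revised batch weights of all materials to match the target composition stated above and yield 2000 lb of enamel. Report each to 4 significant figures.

Revised batch per 2000 lb enamel:
  petalite: 1229 lb
  lithium carbonate: 279.7 lb
  talc: 356.7 lb
  alumina: 289.0 lb
  witherite: 56.65 lb
Total batch = 2211 lb; LOI loss = 211.0 lb

Mid-chain values are shown rounded to 4 significant figures; all internal work carries full float precision all the way through; each reported result is rounded once only — the derived quantities are recomputed from the weighed amounts per 2000 lb of glass at full float precision (net glass mass, yield, the five compositions, totals, LOI), as written in the question or the answer.
The oxide mass targets at 2000 lb enamel:
  BaO: 2.196% × 2000 = 43.92 lb
  SiO2: 59.18% × 2000 = 1184 lb
  Li2O: 8.446% × 2000 = 168.9 lb
  MgO: 5.617% × 2000 = 112.3 lb
  Al2O3: 24.56% × 2000 = 491.2 lb
Verifying the oxide balance applying the batch weights above, at the basis given (summed amounts equal target values exact up to rounding of places):
  BaO: 56.65·0.7753 = 43.92 lb (target 43.92 lb)
  SiO2: 1229·0.7786 + 356.7·0.6357 = 1184 lb (target 1184 lb)
  Li2O: 1229·0.04570 + 279.7·0.4032 = 168.9 lb (target 168.9 lb)
  MgO: 356.7·0.3149 = 112.3 lb (target 112.3 lb)
  Al2O3: 1229·0.1655 + 289.0·0.9959 = 491.2 lb (target 491.2 lb)
Glass-mass closure: Σ batch − LOI loss = 2000 lb (oxide target masses add up to 2000 lb; basis as stated: 2000 lb — a pure rounding effect).
Batch grand total — Σ batch = 2211 lb; LOI removed, Σ of batch·LOI: 211.0 lb; the yield ratio, glass ÷ batch: 90.46%.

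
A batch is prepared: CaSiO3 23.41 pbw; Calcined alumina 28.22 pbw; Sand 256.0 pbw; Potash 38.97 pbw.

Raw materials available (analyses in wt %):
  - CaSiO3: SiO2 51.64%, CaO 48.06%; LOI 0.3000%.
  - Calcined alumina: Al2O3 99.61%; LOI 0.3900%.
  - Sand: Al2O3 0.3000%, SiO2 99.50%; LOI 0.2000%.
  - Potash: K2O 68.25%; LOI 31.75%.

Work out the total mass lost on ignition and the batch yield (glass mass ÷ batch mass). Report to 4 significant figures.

Working values appear rounded to four significant digits in the printout. All arithmetic holds exact precision in all steps. Each reported figure takes exactly one rounding; all derived quantities are computed using the weight values on 333.5 pbw of glass in full precision (glass mass, ignition loss, the totals, the yield, four oxide percentages) exactly as shown in question or answer.
Ignition loss by material:
  CaSiO3: 23.41 × 0.003000 = 0.07023 pbw
  Calcined alumina: 28.22 × 0.003900 = 0.1101 pbw
  Sand: 256.0 × 0.002000 = 0.5120 pbw
  Potash: 38.97 × 0.3175 = 12.37 pbw
Total LOI = 13.07 pbw
Glass = batch − LOI = 346.6 − 13.07 = 333.5 pbw

LOI loss = 13.07 pbw; glass = 333.5 pbw; yield = 96.23%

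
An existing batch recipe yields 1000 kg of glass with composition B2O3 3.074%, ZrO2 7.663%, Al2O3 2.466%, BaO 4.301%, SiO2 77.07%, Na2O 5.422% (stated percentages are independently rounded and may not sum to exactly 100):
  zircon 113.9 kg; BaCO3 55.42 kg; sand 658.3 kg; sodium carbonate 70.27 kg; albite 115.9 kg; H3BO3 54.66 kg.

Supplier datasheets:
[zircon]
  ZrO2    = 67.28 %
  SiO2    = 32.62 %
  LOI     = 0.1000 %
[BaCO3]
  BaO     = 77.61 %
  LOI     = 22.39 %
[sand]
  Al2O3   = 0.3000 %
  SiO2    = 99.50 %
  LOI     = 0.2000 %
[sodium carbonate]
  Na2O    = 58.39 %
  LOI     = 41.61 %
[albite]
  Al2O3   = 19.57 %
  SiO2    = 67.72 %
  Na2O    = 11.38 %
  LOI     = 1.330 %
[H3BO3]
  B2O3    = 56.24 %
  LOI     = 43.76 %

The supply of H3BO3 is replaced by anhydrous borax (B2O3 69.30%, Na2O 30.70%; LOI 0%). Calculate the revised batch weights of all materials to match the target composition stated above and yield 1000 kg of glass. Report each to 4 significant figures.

Revised batch per 1000 kg glass:
  zircon: 113.9 kg
  BaCO3: 55.42 kg
  sand: 658.3 kg
  sodium carbonate: 46.94 kg
  albite: 115.9 kg
  anhydrous borax: 44.36 kg
Total batch = 1035 kg; LOI loss = 34.91 kg

In-progress results appear rounded to four significant digits when written out; every computation runs at exact precision throughout; each reported value is rounded exactly once — all derived quantities, which include totals, LOI, six oxide percentages, glass mass, the yield, are computed in exact precision, precisely as stated by the problem or the answer, starting from the weights for 1000 kg of glass.
Target masses of each oxide per 1000 kg glass:
  B2O3: 3.074% × 1000 = 30.74 kg
  ZrO2: 7.663% × 1000 = 76.63 kg
  Al2O3: 2.466% × 1000 = 24.66 kg
  BaO: 4.301% × 1000 = 43.01 kg
  SiO2: 77.07% × 1000 = 770.7 kg
  Na2O: 5.422% × 1000 = 54.22 kg
Balance tally, oxide-wise, per the reported batch figures, for the quoted basis mass (sums match the target masses once rounding is allowed for):
  B2O3: 44.36·0.6930 = 30.74 kg (target 30.74 kg)
  ZrO2: 113.9·0.6728 = 76.63 kg (target 76.63 kg)
  Al2O3: 658.3·0.003000 + 115.9·0.1957 = 24.66 kg (target 24.66 kg)
  BaO: 55.42·0.7761 = 43.01 kg (target 43.01 kg)
  SiO2: 113.9·0.3262 + 658.3·0.9950 + 115.9·0.6772 = 770.7 kg (target 770.7 kg)
  Na2O: 46.94·0.5839 + 115.9·0.1138 + 44.36·0.3070 = 54.22 kg (target 54.22 kg)
Consistency of the glass mass: batch Σ − ignition loss = 999.9 kg (oxide target masses add up to 1000 kg; against the stated basis, 1000 kg — a pure rounding effect).
Whole-batch sum: Σ batch = 1035 kg; LOI removed, Σ of batch·LOI: 34.91 kg; yield = glass ÷ total batch = 96.63%.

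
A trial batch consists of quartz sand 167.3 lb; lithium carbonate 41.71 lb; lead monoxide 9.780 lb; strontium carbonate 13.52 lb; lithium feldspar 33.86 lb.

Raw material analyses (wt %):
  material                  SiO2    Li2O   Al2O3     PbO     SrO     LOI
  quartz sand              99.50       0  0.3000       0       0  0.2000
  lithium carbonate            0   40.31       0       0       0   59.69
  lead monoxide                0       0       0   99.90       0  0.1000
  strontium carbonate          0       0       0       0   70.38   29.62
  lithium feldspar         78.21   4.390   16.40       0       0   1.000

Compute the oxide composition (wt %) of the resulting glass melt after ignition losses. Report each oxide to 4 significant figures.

Glass mass = 236.6 lb (batch 266.2 − LOI 29.58).
Composition: SiO2 81.55%, Li2O 7.735%, Al2O3 2.559%, PbO 4.130%, SrO 4.022%

The working math runs at full precision in every operation — intermediates appear (rounded to 4 significant figures) at each printed step. Every reported figure is rounded exactly once — derived quantities (net glass mass, yield, totals, five oxide percentages, ignition loss) are carried from the weighed amounts on 236.6 lb of glass at full precision, exactly as shown in question or answer.
Mass of each oxide from the mix:
  SiO2: 167.3·0.9950 + 33.86·0.7821 = 192.9 lb
  Li2O: 41.71·0.4031 + 33.86·0.04390 = 18.30 lb
  Al2O3: 167.3·0.003000 + 33.86·0.1640 = 6.055 lb
  PbO: 9.780·0.9990 = 9.770 lb
  SrO: 13.52·0.7038 = 9.515 lb
LOI: 167.3·0.002000 + 41.71·0.5969 + 9.780·0.001000 + 13.52·0.2962 + 33.86·0.01000 = 29.58 lb
Glass mass = batch − LOI = 266.2 − 29.58 = 236.6 lb (consistent with Σ oxide mass)
percent share: oxide ÷ glass, ×100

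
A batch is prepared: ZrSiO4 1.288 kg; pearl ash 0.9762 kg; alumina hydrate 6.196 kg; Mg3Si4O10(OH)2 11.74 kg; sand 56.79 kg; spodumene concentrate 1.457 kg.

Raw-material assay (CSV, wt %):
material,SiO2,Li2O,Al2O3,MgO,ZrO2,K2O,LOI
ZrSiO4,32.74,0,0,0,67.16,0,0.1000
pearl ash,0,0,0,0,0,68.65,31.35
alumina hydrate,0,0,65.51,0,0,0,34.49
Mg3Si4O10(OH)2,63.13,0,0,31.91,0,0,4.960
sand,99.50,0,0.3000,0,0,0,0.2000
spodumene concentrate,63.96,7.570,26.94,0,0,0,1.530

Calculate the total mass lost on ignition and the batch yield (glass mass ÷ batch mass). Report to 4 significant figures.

Every computation runs at full float precision in every operation — in-progress results appear, rounded to 4 significant figures, in the working. A single rounding finalizes each reported number — the derived quantities (the six compositions, the totals, glass mass, ignition loss, yield) are carried in exact precision from the weighed amounts at 75.28 kg of glass, as written in the question or the answer.
Material-by-material LOI:
  ZrSiO4: 1.288 × 0.001000 = 0.001288 kg
  pearl ash: 0.9762 × 0.3135 = 0.3060 kg
  alumina hydrate: 6.196 × 0.3449 = 2.137 kg
  Mg3Si4O10(OH)2: 11.74 × 0.04960 = 0.5823 kg
  sand: 56.79 × 0.002000 = 0.1136 kg
  spodumene concentrate: 1.457 × 0.01530 = 0.02229 kg
Total LOI = 3.163 kg
Glass = batch − LOI = 78.45 − 3.163 = 75.28 kg

LOI loss = 3.163 kg; glass = 75.28 kg; yield = 95.97%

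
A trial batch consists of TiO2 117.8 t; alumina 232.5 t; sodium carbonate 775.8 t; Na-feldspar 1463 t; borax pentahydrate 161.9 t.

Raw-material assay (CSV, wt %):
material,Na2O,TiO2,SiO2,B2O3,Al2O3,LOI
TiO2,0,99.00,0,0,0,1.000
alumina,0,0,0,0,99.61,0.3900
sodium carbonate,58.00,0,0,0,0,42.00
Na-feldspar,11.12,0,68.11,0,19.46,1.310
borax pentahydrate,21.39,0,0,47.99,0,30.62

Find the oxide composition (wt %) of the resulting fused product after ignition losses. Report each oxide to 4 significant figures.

Full float precision is maintained in all steps; intermediates appear rounded to four significant figures alongside each step. Each reported figure is rounded once only; derived quantities, including ignition loss, the yield, the five compositions, net glass mass, the totals, are re-derived starting from the weights on 2354 t of glass at exact precision, as quoted within either problem or answer.
Per-oxide mass from batch:
  Na2O: 775.8·0.5800 + 1463·0.1112 + 161.9·0.2139 = 647.3 t
  TiO2: 117.8·0.9900 = 116.6 t
  SiO2: 1463·0.6811 = 996.4 t
  B2O3: 161.9·0.4799 = 77.70 t
  Al2O3: 232.5·0.9961 + 1463·0.1946 = 516.3 t
LOI: 117.8·0.01000 + 232.5·0.003900 + 775.8·0.4200 + 1463·0.01310 + 161.9·0.3062 = 396.7 t
Glass = total batch minus LOI = 2751 − 396.7 = 2354 t (consistent with Σ oxide mass)
percent by weight: oxide/glass ×100

Glass mass = 2354 t (batch 2751 − LOI 396.7).
Composition: Na2O 27.49%, TiO2 4.953%, SiO2 42.32%, B2O3 3.300%, Al2O3 21.93%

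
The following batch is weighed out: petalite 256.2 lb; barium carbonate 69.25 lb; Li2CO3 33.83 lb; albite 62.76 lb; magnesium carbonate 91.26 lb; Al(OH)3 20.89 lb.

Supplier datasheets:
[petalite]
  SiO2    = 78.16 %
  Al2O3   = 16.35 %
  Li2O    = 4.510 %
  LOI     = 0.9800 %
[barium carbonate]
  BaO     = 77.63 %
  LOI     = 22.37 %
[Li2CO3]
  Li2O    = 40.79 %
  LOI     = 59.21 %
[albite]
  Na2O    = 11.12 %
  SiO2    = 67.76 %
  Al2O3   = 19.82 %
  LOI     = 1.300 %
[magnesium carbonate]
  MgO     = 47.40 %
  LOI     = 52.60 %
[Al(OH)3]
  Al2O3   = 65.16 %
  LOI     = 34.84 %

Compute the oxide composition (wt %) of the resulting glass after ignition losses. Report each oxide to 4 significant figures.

Mid-chain values appear rounded off to 4 significant figures at each printed step; the working math maintains exact precision through every step — exactly one rounding lands on each reported value — the derived quantities (six oxide percentages, net glass mass, LOI, totals, yield) are computed starting from the weights per 440.1 lb of glass at full float precision, precisely as stated by the problem or answer text.
What the batch supplies per oxide:
  Na2O: 62.76·0.1112 = 6.979 lb
  SiO2: 256.2·0.7816 + 62.76·0.6776 = 242.8 lb
  BaO: 69.25·0.7763 = 53.76 lb
  Al2O3: 256.2·0.1635 + 62.76·0.1982 + 20.89·0.6516 = 67.94 lb
  MgO: 91.26·0.4740 = 43.26 lb
  Li2O: 256.2·0.04510 + 33.83·0.4079 = 25.35 lb
LOI: 256.2·0.009800 + 69.25·0.2237 + 33.83·0.5921 + 62.76·0.01300 + 91.26·0.5260 + 20.89·0.3484 = 94.13 lb
Net of LOI, the glass mass = 534.2 − 94.13 = 440.1 lb (= Σ oxide masses)
percent share: oxide ÷ glass, ×100

Glass mass = 440.1 lb (batch 534.2 − LOI 94.13).
Composition: Na2O 1.586%, SiO2 55.17%, BaO 12.22%, Al2O3 15.44%, MgO 9.830%, Li2O 5.761%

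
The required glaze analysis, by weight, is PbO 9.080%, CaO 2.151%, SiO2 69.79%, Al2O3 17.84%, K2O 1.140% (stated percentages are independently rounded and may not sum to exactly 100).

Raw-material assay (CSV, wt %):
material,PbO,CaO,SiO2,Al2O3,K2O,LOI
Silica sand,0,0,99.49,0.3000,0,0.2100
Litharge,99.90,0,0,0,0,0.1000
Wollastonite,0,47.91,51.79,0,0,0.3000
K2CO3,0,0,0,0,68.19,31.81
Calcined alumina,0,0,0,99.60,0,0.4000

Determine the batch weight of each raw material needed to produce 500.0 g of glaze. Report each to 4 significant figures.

Working values are shown rounded to 4 significant digits in the working. All internal work holds full precision from start to finish. Exactly one rounding goes into every reported figure; all derived quantities (ignition loss, yield, the five compositions, totals, glass mass) are rebuilt at full precision from the batch weights on 500.0 g of glass exactly as printed in the problem or answer text.
The oxide mass targets at 500.0 g glaze:
  PbO: 9.080% × 500.0 = 45.40 g
  CaO: 2.151% × 500.0 = 10.76 g
  SiO2: 69.79% × 500.0 = 349.0 g
  Al2O3: 17.84% × 500.0 = 89.20 g
  K2O: 1.140% × 500.0 = 5.700 g
A balance pass over the oxides, per the reported batch figures, per the basis as stated (target by target, the sums agree once rounding is allowed for):
  PbO: 45.45·0.9990 = 45.40 g (target 45.40 g)
  CaO: 22.45·0.4791 = 10.76 g (target 10.76 g)
  SiO2: 339.1·0.9949 + 22.45·0.5179 = 349.0 g (target 349.0 g)
  Al2O3: 339.1·0.003000 + 88.54·0.9960 = 89.20 g (target 89.20 g)
  K2O: 8.359·0.6819 = 5.700 g (target 5.700 g)
Glass mass check: Σ batch − LOI loss = 500.1 g (oxide target masses add up to 500.0 g; the stated basis being 500.0 g — deltas are rounding alone).
Batch grand total — Σ batch = 503.9 g; loss to ignition Σ batch·LOI = 3.838 g; the yield ratio, glass ÷ batch: 99.24%.

Batch per 500.0 g glaze:
  Silica sand: 339.1 g
  Litharge: 45.45 g
  Wollastonite: 22.45 g
  K2CO3: 8.359 g
  Calcined alumina: 88.54 g
Total batch = 503.9 g; LOI loss = 3.838 g; yield = 99.24%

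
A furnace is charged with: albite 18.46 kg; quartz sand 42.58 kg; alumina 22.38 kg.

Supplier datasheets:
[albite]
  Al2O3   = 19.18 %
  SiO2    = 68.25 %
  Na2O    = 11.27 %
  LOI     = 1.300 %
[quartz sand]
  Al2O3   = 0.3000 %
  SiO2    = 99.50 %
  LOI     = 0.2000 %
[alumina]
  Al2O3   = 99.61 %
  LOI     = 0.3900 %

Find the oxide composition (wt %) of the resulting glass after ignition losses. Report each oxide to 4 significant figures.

The intermediate values are printed, with 4-significant-figure rounding, at each printed step — every computation holds exact precision in every operation; each reported figure is rounded only once; the derived quantities, including ignition loss, yield, the three compositions, the totals, net glass mass, are computed starting from the weights for 83.01 kg of glass in full float precision as given in problem or answer.
Delivered oxide masses:
  Al2O3: 18.46·0.1918 + 42.58·0.003000 + 22.38·0.9961 = 25.96 kg
  SiO2: 18.46·0.6825 + 42.58·0.9950 = 54.97 kg
  Na2O: 18.46·0.1127 = 2.080 kg
LOI: 18.46·0.01300 + 42.58·0.002000 + 22.38·0.003900 = 0.4124 kg
Glass mass = batch − LOI = 83.42 − 0.4124 = 83.01 kg (matching Σ of the oxides)
wt % = oxide mass / glass mass × 100

Glass mass = 83.01 kg (batch 83.42 − LOI 0.4124).
Composition: Al2O3 31.28%, SiO2 66.22%, Na2O 2.506%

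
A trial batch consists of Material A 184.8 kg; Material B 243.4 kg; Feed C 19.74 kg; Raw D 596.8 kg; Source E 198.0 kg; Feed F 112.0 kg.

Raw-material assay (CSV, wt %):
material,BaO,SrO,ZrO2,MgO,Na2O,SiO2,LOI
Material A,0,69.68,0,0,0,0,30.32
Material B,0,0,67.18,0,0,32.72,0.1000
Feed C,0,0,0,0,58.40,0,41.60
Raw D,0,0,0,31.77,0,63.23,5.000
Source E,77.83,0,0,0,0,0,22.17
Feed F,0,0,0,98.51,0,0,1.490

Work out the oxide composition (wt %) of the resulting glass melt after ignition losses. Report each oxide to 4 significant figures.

All internal work holds exact precision at each step; working values are displayed (rounded to four significant figures) within the worked lines — each reported value is rounded only once; the derived quantities are recomputed in full precision (glass mass, totals, ignition loss, yield, the six compositions) from the batch weights for 1215 kg of glass, as quoted within the problem or answer text.
Oxide masses out of the charge:
  BaO: 198.0·0.7783 = 154.1 kg
  SrO: 184.8·0.6968 = 128.8 kg
  ZrO2: 243.4·0.6718 = 163.5 kg
  MgO: 596.8·0.3177 + 112.0·0.9851 = 299.9 kg
  Na2O: 19.74·0.5840 = 11.53 kg
  SiO2: 243.4·0.3272 + 596.8·0.6323 = 457.0 kg
LOI: 184.8·0.3032 + 243.4·0.001000 + 19.74·0.4160 + 596.8·0.05000 + 198.0·0.2217 + 112.0·0.01490 = 139.9 kg
Glass = total batch minus LOI = 1355 − 139.9 = 1215 kg (equal to the oxide-mass sum)
each wt % is 100 × oxide ÷ glass

Glass mass = 1215 kg (batch 1355 − LOI 139.9).
Composition: BaO 12.68%, SrO 10.60%, ZrO2 13.46%, MgO 24.69%, Na2O 0.9489%, SiO2 37.62%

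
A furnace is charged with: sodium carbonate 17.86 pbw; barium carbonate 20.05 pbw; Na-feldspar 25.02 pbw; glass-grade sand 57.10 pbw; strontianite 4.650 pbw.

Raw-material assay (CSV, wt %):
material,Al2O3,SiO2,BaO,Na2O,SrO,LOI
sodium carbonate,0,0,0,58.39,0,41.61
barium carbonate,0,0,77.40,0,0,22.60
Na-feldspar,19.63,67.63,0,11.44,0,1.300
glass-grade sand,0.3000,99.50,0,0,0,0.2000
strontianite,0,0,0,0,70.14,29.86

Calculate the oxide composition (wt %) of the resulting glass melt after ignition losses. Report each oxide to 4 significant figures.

Glass mass = 110.9 pbw (batch 124.7 − LOI 13.79).
Composition: Al2O3 4.584%, SiO2 66.49%, BaO 13.99%, Na2O 11.99%, SrO 2.941%

Intermediates are displayed, with 4-significant-digit rounding, on the page — every computation runs at full precision from first step to last — each reported number undergoes a single rounding; derived quantities are recomputed from the weighed amounts at 110.9 pbw of glass at full float precision (yield, glass mass, the totals, five oxide percentages, LOI) exactly as printed in the question or the answer.
Delivered oxide masses:
  Al2O3: 25.02·0.1963 + 57.10·0.003000 = 5.083 pbw
  SiO2: 25.02·0.6763 + 57.10·0.9950 = 73.74 pbw
  BaO: 20.05·0.7740 = 15.52 pbw
  Na2O: 17.86·0.5839 + 25.02·0.1144 = 13.29 pbw
  SrO: 4.650·0.7014 = 3.262 pbw
LOI: 17.86·0.4161 + 20.05·0.2260 + 25.02·0.01300 + 57.10·0.002000 + 4.650·0.2986 = 13.79 pbw
Net of LOI, the glass mass = 124.7 − 13.79 = 110.9 pbw (matching Σ of the oxides)
percent share: oxide ÷ glass, ×100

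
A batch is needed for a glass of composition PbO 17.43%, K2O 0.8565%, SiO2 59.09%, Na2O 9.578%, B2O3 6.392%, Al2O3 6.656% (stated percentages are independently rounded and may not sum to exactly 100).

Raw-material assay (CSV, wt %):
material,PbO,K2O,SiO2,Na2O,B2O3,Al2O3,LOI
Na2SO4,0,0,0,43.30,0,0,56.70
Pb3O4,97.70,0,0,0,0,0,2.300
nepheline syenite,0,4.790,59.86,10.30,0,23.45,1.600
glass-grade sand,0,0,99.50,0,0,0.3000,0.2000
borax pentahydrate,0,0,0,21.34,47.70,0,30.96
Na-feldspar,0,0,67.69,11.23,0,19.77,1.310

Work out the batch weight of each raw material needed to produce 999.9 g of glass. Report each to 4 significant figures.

Batch per 999.9 g glass:
  Na2SO4: 81.90 g
  Pb3O4: 178.4 g
  nepheline syenite: 178.8 g
  glass-grade sand: 405.7 g
  borax pentahydrate: 134.0 g
  Na-feldspar: 118.4 g
Total batch = 1097 g; LOI loss = 97.25 g; yield = 91.14%

The working math maintains full float precision in all steps; the intermediate values appear, rounded to four significant digits, between the steps — every reported result is rounded a single time; derived quantities, including the totals, yield, six oxide percentages, net glass mass, LOI, are rebuilt using the weight values per 999.9 g of glass in full float precision, as they appear in the problem or the answer.
Oxide mass targets, per 999.9 g glass:
  PbO: 17.43% × 999.9 = 174.3 g
  K2O: 0.8565% × 999.9 = 8.564 g
  SiO2: 59.09% × 999.9 = 590.8 g
  Na2O: 9.578% × 999.9 = 95.77 g
  B2O3: 6.392% × 999.9 = 63.91 g
  Al2O3: 6.656% × 999.9 = 66.55 g
Balance tally, oxide-wise, with the batch weights as given, relative to the basis at hand (each sum matches its target mass exact up to rounding of places):
  PbO: 178.4·0.9770 = 174.3 g (target 174.3 g)
  K2O: 178.8·0.04790 = 8.565 g (target 8.564 g)
  SiO2: 178.8·0.5986 + 405.7·0.9950 + 118.4·0.6769 = 590.8 g (target 590.8 g)
  Na2O: 81.90·0.4330 + 178.8·0.1030 + 134.0·0.2134 + 118.4·0.1123 = 95.77 g (target 95.77 g)
  B2O3: 134.0·0.4770 = 63.92 g (target 63.91 g)
  Al2O3: 178.8·0.2345 + 405.7·0.003000 + 118.4·0.1977 = 66.55 g (target 66.55 g)
Consistency of the glass mass: the batch minus its LOI: 999.9 g (the targets, summed, come to 999.9 g; with the basis standing at 999.9 g — any gap is answer rounding).
Batch grand total — Σ batch = 1097 g; ignition loss, Σ(batch × LOI) = 97.25 g; yield: glass divided by total = 91.14%.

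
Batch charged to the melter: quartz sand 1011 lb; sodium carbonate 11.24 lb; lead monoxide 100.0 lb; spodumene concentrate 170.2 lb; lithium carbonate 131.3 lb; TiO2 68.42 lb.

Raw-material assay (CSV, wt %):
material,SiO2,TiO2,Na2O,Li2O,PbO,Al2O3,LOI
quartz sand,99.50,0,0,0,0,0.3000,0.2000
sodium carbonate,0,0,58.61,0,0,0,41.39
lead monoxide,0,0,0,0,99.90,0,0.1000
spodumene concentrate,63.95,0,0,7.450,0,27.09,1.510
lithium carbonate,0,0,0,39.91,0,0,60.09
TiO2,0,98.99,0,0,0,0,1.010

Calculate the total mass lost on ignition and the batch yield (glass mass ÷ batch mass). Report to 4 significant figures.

The intermediate values appear with 4-significant-digit rounding between the steps — the working math maintains full float precision at every stage — each reported result is rounded just once; all derived quantities are recomputed from the batch weights on 1403 lb of glass at full precision (six oxide percentages, yield, glass mass, ignition loss, the totals), as they appear in either problem or answer.
Per-material ignition loss:
  quartz sand: 1011 × 0.002000 = 2.022 lb
  sodium carbonate: 11.24 × 0.4139 = 4.652 lb
  lead monoxide: 100.0 × 0.001000 = 0.1000 lb
  spodumene concentrate: 170.2 × 0.01510 = 2.570 lb
  lithium carbonate: 131.3 × 0.6009 = 78.90 lb
  TiO2: 68.42 × 0.01010 = 0.6910 lb
Total LOI = 88.93 lb
Glass = batch − LOI = 1492 − 88.93 = 1403 lb

LOI loss = 88.93 lb; glass = 1403 lb; yield = 94.04%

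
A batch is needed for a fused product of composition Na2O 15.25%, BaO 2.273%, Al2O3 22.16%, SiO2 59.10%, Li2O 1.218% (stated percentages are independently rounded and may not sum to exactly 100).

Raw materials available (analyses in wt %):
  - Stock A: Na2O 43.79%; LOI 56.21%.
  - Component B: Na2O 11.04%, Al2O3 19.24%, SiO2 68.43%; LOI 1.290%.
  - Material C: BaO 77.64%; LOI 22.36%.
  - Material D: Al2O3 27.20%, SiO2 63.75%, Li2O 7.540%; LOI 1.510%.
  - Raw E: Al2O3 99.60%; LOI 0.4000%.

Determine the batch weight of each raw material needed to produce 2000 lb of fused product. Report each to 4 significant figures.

The intermediate values appear rounded to 4 significant figures alongside each step; each numeric step carries exact precision through the solve. Each reported value is rounded only once; the derived quantities are carried in exact precision (totals, glass mass, LOI, the five compositions, the yield) using the weight values per 2000 lb of glass, as written in either problem or answer.
Oxide mass targets, per 2000 lb fused product:
  Na2O: 15.25% × 2000 = 305.0 lb
  BaO: 2.273% × 2000 = 45.46 lb
  Al2O3: 22.16% × 2000 = 443.2 lb
  SiO2: 59.10% × 2000 = 1182 lb
  Li2O: 1.218% × 2000 = 24.36 lb
Verifying the oxide balance using the reported weights, under the basis named above (sums match the target masses within answer rounding):
  Na2O: 336.9·0.4379 + 1426·0.1104 = 305.0 lb (target 305.0 lb)
  BaO: 58.55·0.7764 = 45.46 lb (target 45.46 lb)
  Al2O3: 1426·0.1924 + 323.1·0.2720 + 81.22·0.9960 = 443.1 lb (target 443.2 lb)
  SiO2: 1426·0.6843 + 323.1·0.6375 = 1182 lb (target 1182 lb)
  Li2O: 323.1·0.07540 = 24.36 lb (target 24.36 lb)
Auditing the glass mass value: total charge less LOI = 2000 lb (targets for the oxides total 2000 lb; with the basis standing at 2000 lb — differing by rounding only).
Summing the batch: Σ batch = 2226 lb; loss to ignition Σ batch·LOI = 226.1 lb; yield: glass divided by total = 89.84%.

Batch per 2000 lb fused product:
  Stock A: 336.9 lb
  Component B: 1426 lb
  Material C: 58.55 lb
  Material D: 323.1 lb
  Raw E: 81.22 lb
Total batch = 2226 lb; LOI loss = 226.1 lb; yield = 89.84%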